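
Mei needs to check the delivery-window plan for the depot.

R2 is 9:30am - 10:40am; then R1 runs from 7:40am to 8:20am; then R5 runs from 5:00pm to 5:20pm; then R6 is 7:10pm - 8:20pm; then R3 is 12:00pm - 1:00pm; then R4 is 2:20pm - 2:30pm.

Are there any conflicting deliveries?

Check each pair: they overlap iff neither finishes before the other starts.
Sorted by start: R1, R2, R3, R4, R5, R6.
R2 starts after R1 ends, so R1 has no further overlaps.
R3 starts after R2 ends, so R2 has no further overlaps.
R4 starts after R3 ends, so R3 has no further overlaps.
R5 starts after R4 ends, so R4 has no further overlaps.
R6 starts after R5 ends.
Every pair is clear; the schedule has no overlaps.

No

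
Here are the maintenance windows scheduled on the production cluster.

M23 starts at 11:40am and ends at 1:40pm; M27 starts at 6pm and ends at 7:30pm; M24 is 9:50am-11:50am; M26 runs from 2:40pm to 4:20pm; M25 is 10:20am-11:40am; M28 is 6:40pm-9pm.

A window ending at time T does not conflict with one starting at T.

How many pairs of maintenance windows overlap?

Sorted by start: M24, M25, M23, M26, M27, M28.
M25 starts before M24 ends → M24 and M25 overlap.
M23 starts before M24 ends → M24 and M23 overlap.
M26 starts after M24 ends; M24 is clear from here.
M23 starts exactly when M25 ends (back-to-back, no overlap); M25 is clear from here.
M26 starts after M23 ends; M23 is clear from here.
M27 starts after M26 ends; M26 is clear from here.
M28 starts before M27 ends → M27 and M28 overlap.
Overlapping pairs: M23 & M24, M24 & M25, M27 & M28 — 3 in total.

3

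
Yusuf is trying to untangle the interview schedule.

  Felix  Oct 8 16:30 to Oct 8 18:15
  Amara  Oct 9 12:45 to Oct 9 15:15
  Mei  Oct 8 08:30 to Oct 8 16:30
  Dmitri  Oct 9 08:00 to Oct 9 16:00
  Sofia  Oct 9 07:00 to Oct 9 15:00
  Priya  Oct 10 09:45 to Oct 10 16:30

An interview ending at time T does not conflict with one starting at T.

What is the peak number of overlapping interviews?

3

Walk through starts and ends in time order (an end at T is processed before a start at T):
Oct 8 08:30 start Mei → 1
Oct 8 16:30 end Mei → 0
Oct 8 16:30 start Felix → 1
Oct 8 18:15 end Felix → 0
Oct 9 07:00 start Sofia → 1
Oct 9 08:00 start Dmitri → 2
Oct 9 12:45 start Amara → 3
Oct 9 15:00 end Sofia → 2
Oct 9 15:15 end Amara → 1
Oct 9 16:00 end Dmitri → 0
Oct 10 09:45 start Priya → 1
Oct 10 16:30 end Priya → 0
Peak is 3, at Oct 9 12:45 (Amara, Dmitri, Sofia).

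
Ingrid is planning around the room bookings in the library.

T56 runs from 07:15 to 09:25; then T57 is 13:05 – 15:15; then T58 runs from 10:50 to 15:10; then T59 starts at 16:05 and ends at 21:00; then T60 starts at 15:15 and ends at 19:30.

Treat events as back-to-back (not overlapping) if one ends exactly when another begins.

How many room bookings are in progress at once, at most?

Sort all start/end points and keep a running count:
07:15 start T56 → 1
09:25 end T56 → 0
10:50 start T58 → 1
13:05 start T57 → 2
15:10 end T58 → 1
15:15 end T57 → 0
15:15 start T60 → 1
16:05 start T59 → 2
19:30 end T60 → 1
21:00 end T59 → 0
Peak is 2, at 13:05 (T57, T58).

2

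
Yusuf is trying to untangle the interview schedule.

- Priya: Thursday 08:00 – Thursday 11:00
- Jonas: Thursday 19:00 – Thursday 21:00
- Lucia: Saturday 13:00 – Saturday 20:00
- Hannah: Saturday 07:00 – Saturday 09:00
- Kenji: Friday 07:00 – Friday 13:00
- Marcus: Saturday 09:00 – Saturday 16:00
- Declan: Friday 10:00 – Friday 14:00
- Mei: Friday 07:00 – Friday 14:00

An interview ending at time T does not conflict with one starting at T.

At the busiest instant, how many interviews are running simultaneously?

Sweep the timeline, counting +1 at each start and −1 at each end (ends before starts at a tie):
Thursday 08:00 start Priya → 1
Thursday 11:00 end Priya → 0
Thursday 19:00 start Jonas → 1
Thursday 21:00 end Jonas → 0
Friday 07:00 start Kenji → 1
Friday 07:00 start Mei → 2
Friday 10:00 start Declan → 3
Friday 13:00 end Kenji → 2
Friday 14:00 end Declan → 1
Friday 14:00 end Mei → 0
Saturday 07:00 start Hannah → 1
Saturday 09:00 end Hannah → 0
Saturday 09:00 start Marcus → 1
Saturday 13:00 start Lucia → 2
Saturday 16:00 end Marcus → 1
Saturday 20:00 end Lucia → 0
Peak is 3, at Friday 10:00 (Declan, Kenji, Mei).

3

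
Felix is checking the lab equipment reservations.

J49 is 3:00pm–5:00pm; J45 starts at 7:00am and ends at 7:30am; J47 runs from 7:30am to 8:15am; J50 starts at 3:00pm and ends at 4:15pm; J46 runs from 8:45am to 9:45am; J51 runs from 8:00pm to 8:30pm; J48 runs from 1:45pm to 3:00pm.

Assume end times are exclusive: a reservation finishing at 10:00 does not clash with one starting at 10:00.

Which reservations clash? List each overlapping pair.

J49 & J50

Sorted by start: J45, J47, J46, J48, J49, J50, J51.
J47 starts exactly when J45 ends (back-to-back, no overlap) — done with J45.
J46 starts after J47 ends — done with J47.
J48 starts after J46 ends — done with J46.
J49 starts exactly when J48 ends (back-to-back, no overlap) — done with J48.
J50 starts before J49 ends → J49 and J50 overlap.
J51 starts after J49 ends.
J51 starts after J50 ends.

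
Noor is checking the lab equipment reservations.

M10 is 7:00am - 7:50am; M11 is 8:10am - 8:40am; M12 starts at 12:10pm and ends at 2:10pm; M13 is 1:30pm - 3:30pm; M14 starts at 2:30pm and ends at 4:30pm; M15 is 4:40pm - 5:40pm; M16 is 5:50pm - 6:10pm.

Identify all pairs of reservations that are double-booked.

M12 & M13, M13 & M14

Sorted by start: M10, M11, M12, M13, M14, M15, M16.
M11 starts after M10 ends; M10 is clear from here.
M12 starts after M11 ends; M11 is clear from here.
M13 starts before M12 ends → M12 and M13 overlap.
M14 starts after M12 ends; M12 is clear from here.
M14 starts before M13 ends → M13 and M14 overlap.
M15 starts after M13 ends; M13 is clear from here.
M15 starts after M14 ends; M14 is clear from here.
M16 starts after M15 ends.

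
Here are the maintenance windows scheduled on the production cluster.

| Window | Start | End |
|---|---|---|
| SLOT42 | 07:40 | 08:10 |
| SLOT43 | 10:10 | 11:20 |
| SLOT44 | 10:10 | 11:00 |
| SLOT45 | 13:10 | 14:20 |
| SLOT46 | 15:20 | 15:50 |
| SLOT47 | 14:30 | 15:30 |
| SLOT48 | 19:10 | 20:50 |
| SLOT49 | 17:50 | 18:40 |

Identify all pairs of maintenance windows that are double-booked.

SLOT43 & SLOT44, SLOT46 & SLOT47

Two intervals overlap when each starts before the other ends.
Sorted by start: SLOT42, SLOT43, SLOT44, SLOT45, SLOT47, SLOT46, SLOT49, SLOT48.
SLOT43 starts after SLOT42 ends, so SLOT42 has no further overlaps.
SLOT44 starts before SLOT43 ends → SLOT43 and SLOT44 overlap.
SLOT45 starts after SLOT43 ends, so SLOT43 has no further overlaps.
SLOT45 starts after SLOT44 ends, so SLOT44 has no further overlaps.
SLOT47 starts after SLOT45 ends, so SLOT45 has no further overlaps.
SLOT46 starts before SLOT47 ends → SLOT47 and SLOT46 overlap.
SLOT49 starts after SLOT47 ends, so SLOT47 has no further overlaps.
SLOT49 starts after SLOT46 ends, so SLOT46 has no further overlaps.
SLOT48 starts after SLOT49 ends.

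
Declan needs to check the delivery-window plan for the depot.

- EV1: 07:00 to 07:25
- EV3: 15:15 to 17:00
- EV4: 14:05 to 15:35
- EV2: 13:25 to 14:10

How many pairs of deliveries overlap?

2

Check each pair: they overlap iff neither finishes before the other starts.
Sorted by start: EV1, EV2, EV4, EV3.
EV2 starts after EV1 ends — done with EV1.
EV4 starts before EV2 ends → EV2 and EV4 overlap.
EV3 starts after EV2 ends.
EV3 starts before EV4 ends → EV4 and EV3 overlap.
Overlapping pairs: EV2 & EV4, EV3 & EV4 — 2 in total.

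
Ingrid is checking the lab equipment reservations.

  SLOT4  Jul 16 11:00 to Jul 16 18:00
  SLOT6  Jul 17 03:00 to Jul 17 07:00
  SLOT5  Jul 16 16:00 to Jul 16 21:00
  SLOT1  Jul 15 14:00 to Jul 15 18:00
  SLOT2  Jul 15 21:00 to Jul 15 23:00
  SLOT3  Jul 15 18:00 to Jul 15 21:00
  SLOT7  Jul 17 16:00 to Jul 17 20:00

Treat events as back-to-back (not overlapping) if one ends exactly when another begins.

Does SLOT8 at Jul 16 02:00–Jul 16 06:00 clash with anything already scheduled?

SLOT1: ends Jul 15 18:00 at or before SLOT8 starts Jul 16 02:00 → clear.
SLOT3: ends Jul 15 21:00 at or before SLOT8 starts Jul 16 02:00 → clear.
SLOT2: ends Jul 15 23:00 at or before SLOT8 starts Jul 16 02:00 → clear.
SLOT4: starts Jul 16 11:00 at or after SLOT8 ends Jul 16 06:00 → clear.
SLOT5: starts Jul 16 16:00 at or after SLOT8 ends Jul 16 06:00 → clear.
SLOT6: starts Jul 17 03:00 at or after SLOT8 ends Jul 16 06:00 → clear.
SLOT7: starts Jul 17 16:00 at or after SLOT8 ends Jul 16 06:00 → clear.

No — it doesn't clash with anything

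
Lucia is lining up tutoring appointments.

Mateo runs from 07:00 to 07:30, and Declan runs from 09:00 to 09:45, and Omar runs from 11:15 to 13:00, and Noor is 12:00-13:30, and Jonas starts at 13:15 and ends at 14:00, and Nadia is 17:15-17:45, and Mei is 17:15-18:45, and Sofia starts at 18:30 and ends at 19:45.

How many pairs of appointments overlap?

4

Check each pair: they overlap iff neither finishes before the other starts.
Sorted by start: Mateo, Declan, Omar, Noor, Jonas, Nadia, Mei, Sofia.
Declan starts after Mateo ends, so nothing later overlaps Mateo either.
Omar starts after Declan ends, so nothing later overlaps Declan either.
Noor starts before Omar ends → Omar and Noor overlap.
Jonas starts after Omar ends, so nothing later overlaps Omar either.
Jonas starts before Noor ends → Noor and Jonas overlap.
Nadia starts after Noor ends, so nothing later overlaps Noor either.
Nadia starts after Jonas ends, so nothing later overlaps Jonas either.
Mei starts before Nadia ends → Nadia and Mei overlap.
Sofia starts after Nadia ends.
Sofia starts before Mei ends → Mei and Sofia overlap.
Overlapping pairs: Jonas & Noor, Mei & Nadia, Mei & Sofia, Noor & Omar — 4 in total.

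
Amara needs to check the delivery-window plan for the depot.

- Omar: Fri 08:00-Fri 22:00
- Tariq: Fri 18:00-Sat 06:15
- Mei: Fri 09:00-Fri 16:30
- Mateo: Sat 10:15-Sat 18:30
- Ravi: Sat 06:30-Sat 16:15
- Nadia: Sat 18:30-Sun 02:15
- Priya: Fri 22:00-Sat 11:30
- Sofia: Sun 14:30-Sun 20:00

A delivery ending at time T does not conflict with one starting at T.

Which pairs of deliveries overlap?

Mateo & Priya, Mateo & Ravi, Mei & Omar, Omar & Tariq, Priya & Ravi, Priya & Tariq

Check each pair: they overlap iff neither finishes before the other starts.
Sorted by start: Omar, Mei, Tariq, Priya, Ravi, Mateo, Nadia, Sofia.
Mei starts before Omar ends → Omar and Mei overlap.
Tariq starts before Omar ends → Omar and Tariq overlap.
Priya starts exactly when Omar ends (back-to-back, no overlap) — done with Omar.
Tariq starts after Mei ends — done with Mei.
Priya starts before Tariq ends → Tariq and Priya overlap.
Ravi starts after Tariq ends — done with Tariq.
Ravi starts before Priya ends → Priya and Ravi overlap.
Mateo starts before Priya ends → Priya and Mateo overlap.
Nadia starts after Priya ends — done with Priya.
Mateo starts before Ravi ends → Ravi and Mateo overlap.
Nadia starts after Ravi ends — done with Ravi.
Nadia starts exactly when Mateo ends (back-to-back, no overlap) — done with Mateo.
Sofia starts after Nadia ends.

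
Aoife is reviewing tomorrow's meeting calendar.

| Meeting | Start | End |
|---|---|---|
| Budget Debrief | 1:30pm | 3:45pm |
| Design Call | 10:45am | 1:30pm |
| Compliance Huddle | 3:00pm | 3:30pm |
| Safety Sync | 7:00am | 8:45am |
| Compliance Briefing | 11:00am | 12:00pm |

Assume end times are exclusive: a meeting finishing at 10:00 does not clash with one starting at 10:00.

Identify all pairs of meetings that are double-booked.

Budget Debrief & Compliance Huddle, Compliance Briefing & Design Call

Two intervals overlap when each starts before the other ends.
Sorted by start: Safety Sync, Design Call, Compliance Briefing, Budget Debrief, Compliance Huddle.
Design Call starts after Safety Sync ends, so nothing later overlaps Safety Sync either.
Compliance Briefing starts before Design Call ends → Design Call and Compliance Briefing overlap.
Budget Debrief starts exactly when Design Call ends (back-to-back, no overlap), so nothing later overlaps Design Call either.
Budget Debrief starts after Compliance Briefing ends, so nothing later overlaps Compliance Briefing either.
Compliance Huddle starts before Budget Debrief ends → Budget Debrief and Compliance Huddle overlap.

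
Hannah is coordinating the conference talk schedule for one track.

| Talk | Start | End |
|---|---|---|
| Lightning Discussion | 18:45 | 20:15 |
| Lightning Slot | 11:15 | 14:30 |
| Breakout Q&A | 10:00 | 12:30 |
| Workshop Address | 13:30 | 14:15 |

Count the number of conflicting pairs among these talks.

2

Check each pair: they overlap iff neither finishes before the other starts.
Sorted by start: Breakout Q&A, Lightning Slot, Workshop Address, Lightning Discussion.
Lightning Slot starts before Breakout Q&A ends → Breakout Q&A and Lightning Slot overlap.
Workshop Address starts after Breakout Q&A ends — done with Breakout Q&A.
Workshop Address starts before Lightning Slot ends → Lightning Slot and Workshop Address overlap.
Lightning Discussion starts after Lightning Slot ends.
Lightning Discussion starts after Workshop Address ends.
Overlapping pairs: Breakout Q&A & Lightning Slot, Lightning Slot & Workshop Address — 2 in total.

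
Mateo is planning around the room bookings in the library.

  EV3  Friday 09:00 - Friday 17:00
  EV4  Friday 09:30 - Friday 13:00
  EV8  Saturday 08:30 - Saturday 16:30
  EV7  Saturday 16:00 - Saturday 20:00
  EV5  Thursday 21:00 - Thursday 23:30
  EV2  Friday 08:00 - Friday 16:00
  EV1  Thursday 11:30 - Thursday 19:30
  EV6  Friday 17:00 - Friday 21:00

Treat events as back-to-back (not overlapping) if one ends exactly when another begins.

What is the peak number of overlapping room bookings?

3

Walk through starts and ends in time order (an end at T is processed before a start at T):
Thursday 11:30 start EV1 → 1
Thursday 19:30 end EV1 → 0
Thursday 21:00 start EV5 → 1
Thursday 23:30 end EV5 → 0
Friday 08:00 start EV2 → 1
Friday 09:00 start EV3 → 2
Friday 09:30 start EV4 → 3
Friday 13:00 end EV4 → 2
Friday 16:00 end EV2 → 1
Friday 17:00 end EV3 → 0
Friday 17:00 start EV6 → 1
Friday 21:00 end EV6 → 0
Saturday 08:30 start EV8 → 1
Saturday 16:00 start EV7 → 2
Saturday 16:30 end EV8 → 1
Saturday 20:00 end EV7 → 0
Peak is 3, at Friday 09:30 (EV2, EV3, EV4).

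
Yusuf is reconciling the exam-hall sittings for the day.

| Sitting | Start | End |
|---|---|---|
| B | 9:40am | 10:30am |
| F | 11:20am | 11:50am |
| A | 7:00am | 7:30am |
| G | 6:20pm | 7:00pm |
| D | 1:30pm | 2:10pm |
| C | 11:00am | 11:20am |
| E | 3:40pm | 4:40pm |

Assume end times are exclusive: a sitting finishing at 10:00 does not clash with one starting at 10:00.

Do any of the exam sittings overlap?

Sorted by start: A, B, C, F, D, E, G.
B starts after A ends, so nothing later overlaps A either.
C starts after B ends, so nothing later overlaps B either.
F starts exactly when C ends (back-to-back, no overlap), so nothing later overlaps C either.
D starts after F ends, so nothing later overlaps F either.
E starts after D ends, so nothing later overlaps D either.
G starts after E ends.
Every pair is clear; the schedule has no overlaps.

No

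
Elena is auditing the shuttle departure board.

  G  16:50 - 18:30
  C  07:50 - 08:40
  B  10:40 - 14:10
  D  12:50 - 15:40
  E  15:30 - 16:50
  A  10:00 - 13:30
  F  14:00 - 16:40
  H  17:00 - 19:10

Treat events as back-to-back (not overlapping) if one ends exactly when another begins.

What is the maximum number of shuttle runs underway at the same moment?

Sweep the timeline, counting +1 at each start and −1 at each end (ends before starts at a tie):
07:50 start C → 1
08:40 end C → 0
10:00 start A → 1
10:40 start B → 2
12:50 start D → 3
13:30 end A → 2
14:00 start F → 3
14:10 end B → 2
15:30 start E → 3
15:40 end D → 2
16:40 end F → 1
16:50 end E → 0
16:50 start G → 1
17:00 start H → 2
18:30 end G → 1
19:10 end H → 0
Peak is 3, at 12:50 (A, B, D).

3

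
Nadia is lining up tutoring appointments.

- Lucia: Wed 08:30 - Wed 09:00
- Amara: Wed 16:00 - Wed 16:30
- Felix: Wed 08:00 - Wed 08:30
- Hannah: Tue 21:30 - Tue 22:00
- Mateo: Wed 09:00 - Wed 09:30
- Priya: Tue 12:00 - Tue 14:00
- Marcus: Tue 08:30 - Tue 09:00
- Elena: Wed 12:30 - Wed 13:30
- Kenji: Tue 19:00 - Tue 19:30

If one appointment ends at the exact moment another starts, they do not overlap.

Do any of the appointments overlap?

No

Sorted by start: Marcus, Priya, Kenji, Hannah, Felix, Lucia, Mateo, Elena, Amara.
Priya starts after Marcus ends, so nothing later overlaps Marcus either.
Kenji starts after Priya ends, so nothing later overlaps Priya either.
Hannah starts after Kenji ends, so nothing later overlaps Kenji either.
Felix starts after Hannah ends, so nothing later overlaps Hannah either.
Lucia starts exactly when Felix ends (back-to-back, no overlap), so nothing later overlaps Felix either.
Mateo starts exactly when Lucia ends (back-to-back, no overlap), so nothing later overlaps Lucia either.
Elena starts after Mateo ends, so nothing later overlaps Mateo either.
Amara starts after Elena ends.
Every pair is clear; the schedule has no overlaps.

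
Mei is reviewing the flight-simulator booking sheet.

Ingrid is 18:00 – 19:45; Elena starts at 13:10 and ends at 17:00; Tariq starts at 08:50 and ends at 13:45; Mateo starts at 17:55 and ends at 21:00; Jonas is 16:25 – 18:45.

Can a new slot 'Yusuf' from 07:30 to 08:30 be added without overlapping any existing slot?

Yes — the slot is free

Tariq: starts 08:50 at or after Yusuf ends 08:30 → clear.
Elena: starts 13:10 at or after Yusuf ends 08:30 → clear.
Jonas: starts 16:25 at or after Yusuf ends 08:30 → clear.
Mateo: starts 17:55 at or after Yusuf ends 08:30 → clear.
Ingrid: starts 18:00 at or after Yusuf ends 08:30 → clear.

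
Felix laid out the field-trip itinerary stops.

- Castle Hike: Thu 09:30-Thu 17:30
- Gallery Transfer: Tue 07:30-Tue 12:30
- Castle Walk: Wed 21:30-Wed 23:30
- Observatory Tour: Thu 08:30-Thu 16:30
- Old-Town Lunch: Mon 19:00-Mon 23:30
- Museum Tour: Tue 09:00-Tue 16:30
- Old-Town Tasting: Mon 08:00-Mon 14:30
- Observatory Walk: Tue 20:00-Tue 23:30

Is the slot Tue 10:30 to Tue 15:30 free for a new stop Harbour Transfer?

No — it overlaps Gallery Transfer, Museum Tour

Old-Town Tasting: ends Mon 14:30 at or before Harbour Transfer starts Tue 10:30 → clear.
Old-Town Lunch: ends Mon 23:30 at or before Harbour Transfer starts Tue 10:30 → clear.
Gallery Transfer: starts Tue 07:30 before Harbour Transfer ends Tue 15:30, and ends Tue 12:30 after Harbour Transfer starts Tue 10:30 → overlap.
Museum Tour: starts Tue 09:00 before Harbour Transfer ends Tue 15:30, and ends Tue 16:30 after Harbour Transfer starts Tue 10:30 → overlap.
Observatory Walk: starts Tue 20:00 at or after Harbour Transfer ends Tue 15:30 → clear.
Castle Walk: starts Wed 21:30 at or after Harbour Transfer ends Tue 15:30 → clear.
Observatory Tour: starts Thu 08:30 at or after Harbour Transfer ends Tue 15:30 → clear.
Castle Hike: starts Thu 09:30 at or after Harbour Transfer ends Tue 15:30 → clear.
Harbour Transfer overlaps Gallery Transfer, Museum Tour.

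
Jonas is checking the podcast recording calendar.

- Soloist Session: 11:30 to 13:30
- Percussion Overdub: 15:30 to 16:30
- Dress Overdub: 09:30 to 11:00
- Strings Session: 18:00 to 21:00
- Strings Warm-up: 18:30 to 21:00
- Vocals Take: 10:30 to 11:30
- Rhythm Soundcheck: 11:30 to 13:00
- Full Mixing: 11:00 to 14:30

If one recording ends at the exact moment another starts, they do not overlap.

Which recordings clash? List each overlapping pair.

Dress Overdub & Vocals Take, Full Mixing & Rhythm Soundcheck, Full Mixing & Soloist Session, Full Mixing & Vocals Take, Rhythm Soundcheck & Soloist Session, Strings Session & Strings Warm-up

Two intervals overlap when each starts before the other ends.
Sorted by start: Dress Overdub, Vocals Take, Full Mixing, Rhythm Soundcheck, Soloist Session, Percussion Overdub, Strings Session, Strings Warm-up.
Vocals Take starts before Dress Overdub ends → Dress Overdub and Vocals Take overlap.
Full Mixing starts exactly when Dress Overdub ends (back-to-back, no overlap), so Dress Overdub has no further overlaps.
Full Mixing starts before Vocals Take ends → Vocals Take and Full Mixing overlap.
Rhythm Soundcheck starts exactly when Vocals Take ends (back-to-back, no overlap), so Vocals Take has no further overlaps.
Rhythm Soundcheck starts before Full Mixing ends → Full Mixing and Rhythm Soundcheck overlap.
Soloist Session starts before Full Mixing ends → Full Mixing and Soloist Session overlap.
Percussion Overdub starts after Full Mixing ends, so Full Mixing has no further overlaps.
Soloist Session starts before Rhythm Soundcheck ends → Rhythm Soundcheck and Soloist Session overlap.
Percussion Overdub starts after Rhythm Soundcheck ends, so Rhythm Soundcheck has no further overlaps.
Percussion Overdub starts after Soloist Session ends, so Soloist Session has no further overlaps.
Strings Session starts after Percussion Overdub ends, so Percussion Overdub has no further overlaps.
Strings Warm-up starts before Strings Session ends → Strings Session and Strings Warm-up overlap.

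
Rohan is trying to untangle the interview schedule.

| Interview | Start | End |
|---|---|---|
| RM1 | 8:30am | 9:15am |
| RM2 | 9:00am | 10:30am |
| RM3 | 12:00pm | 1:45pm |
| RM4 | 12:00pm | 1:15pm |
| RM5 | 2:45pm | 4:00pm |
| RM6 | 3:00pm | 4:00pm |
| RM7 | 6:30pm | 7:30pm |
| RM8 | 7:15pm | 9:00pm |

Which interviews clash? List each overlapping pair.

Check each pair: they overlap iff neither finishes before the other starts.
Sorted by start: RM1, RM2, RM3, RM4, RM5, RM6, RM7, RM8.
RM2 starts before RM1 ends → RM1 and RM2 overlap.
RM3 starts after RM1 ends, so nothing later overlaps RM1 either.
RM3 starts after RM2 ends, so nothing later overlaps RM2 either.
RM4 starts before RM3 ends → RM3 and RM4 overlap.
RM5 starts after RM3 ends, so nothing later overlaps RM3 either.
RM5 starts after RM4 ends, so nothing later overlaps RM4 either.
RM6 starts before RM5 ends → RM5 and RM6 overlap.
RM7 starts after RM5 ends, so nothing later overlaps RM5 either.
RM7 starts after RM6 ends, so nothing later overlaps RM6 either.
RM8 starts before RM7 ends → RM7 and RM8 overlap.

RM1 & RM2, RM3 & RM4, RM5 & RM6, RM7 & RM8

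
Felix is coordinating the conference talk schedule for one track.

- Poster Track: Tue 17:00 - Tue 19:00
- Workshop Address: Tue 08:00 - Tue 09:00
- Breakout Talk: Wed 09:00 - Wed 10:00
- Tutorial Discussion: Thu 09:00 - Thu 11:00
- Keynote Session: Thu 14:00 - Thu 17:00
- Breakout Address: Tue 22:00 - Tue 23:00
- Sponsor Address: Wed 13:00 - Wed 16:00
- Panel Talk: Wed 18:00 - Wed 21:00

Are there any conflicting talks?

Two intervals overlap when each starts before the other ends.
Sorted by start: Workshop Address, Poster Track, Breakout Address, Breakout Talk, Sponsor Address, Panel Talk, Tutorial Discussion, Keynote Session.
Poster Track starts after Workshop Address ends, so Workshop Address has no further overlaps.
Breakout Address starts after Poster Track ends, so Poster Track has no further overlaps.
Breakout Talk starts after Breakout Address ends, so Breakout Address has no further overlaps.
Sponsor Address starts after Breakout Talk ends, so Breakout Talk has no further overlaps.
Panel Talk starts after Sponsor Address ends, so Sponsor Address has no further overlaps.
Tutorial Discussion starts after Panel Talk ends, so Panel Talk has no further overlaps.
Keynote Session starts after Tutorial Discussion ends.
Every pair is clear; the schedule has no overlaps.

No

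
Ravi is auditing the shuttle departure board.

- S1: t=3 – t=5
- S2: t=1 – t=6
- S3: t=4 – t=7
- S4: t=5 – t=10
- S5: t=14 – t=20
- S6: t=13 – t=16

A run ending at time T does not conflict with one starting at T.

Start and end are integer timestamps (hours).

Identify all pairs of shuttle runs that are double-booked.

S1 & S2, S1 & S3, S2 & S3, S2 & S4, S3 & S4, S5 & S6

Sorted by start: S2, S1, S3, S4, S6, S5.
S1 starts before S2 ends → S2 and S1 overlap.
S3 starts before S2 ends → S2 and S3 overlap.
S4 starts before S2 ends → S2 and S4 overlap.
S6 starts after S2 ends; S2 is clear from here.
S3 starts before S1 ends → S1 and S3 overlap.
S4 starts exactly when S1 ends (back-to-back, no overlap); S1 is clear from here.
S4 starts before S3 ends → S3 and S4 overlap.
S6 starts after S3 ends; S3 is clear from here.
S6 starts after S4 ends; S4 is clear from here.
S5 starts before S6 ends → S6 and S5 overlap.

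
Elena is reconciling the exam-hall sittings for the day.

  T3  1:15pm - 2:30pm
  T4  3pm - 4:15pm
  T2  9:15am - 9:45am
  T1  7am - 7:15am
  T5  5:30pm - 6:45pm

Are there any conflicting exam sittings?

Sorted by start: T1, T2, T3, T4, T5.
T2 starts after T1 ends; T1 is clear from here.
T3 starts after T2 ends; T2 is clear from here.
T4 starts after T3 ends; T3 is clear from here.
T5 starts after T4 ends.
Every pair is clear; the schedule has no overlaps.

No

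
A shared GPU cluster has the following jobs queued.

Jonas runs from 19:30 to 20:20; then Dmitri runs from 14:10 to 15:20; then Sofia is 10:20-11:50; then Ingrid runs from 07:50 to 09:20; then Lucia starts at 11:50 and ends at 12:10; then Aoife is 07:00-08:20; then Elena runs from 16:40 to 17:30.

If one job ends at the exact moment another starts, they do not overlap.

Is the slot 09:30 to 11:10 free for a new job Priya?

Aoife: ends 08:20 at or before Priya starts 09:30 → clear.
Ingrid: ends 09:20 at or before Priya starts 09:30 → clear.
Sofia: starts 10:20 before Priya ends 11:10, and ends 11:50 after Priya starts 09:30 → overlap.
Lucia: starts 11:50 at or after Priya ends 11:10 → clear.
Dmitri: starts 14:10 at or after Priya ends 11:10 → clear.
Elena: starts 16:40 at or after Priya ends 11:10 → clear.
Jonas: starts 19:30 at or after Priya ends 11:10 → clear.
Priya overlaps Sofia.

No — it overlaps Sofia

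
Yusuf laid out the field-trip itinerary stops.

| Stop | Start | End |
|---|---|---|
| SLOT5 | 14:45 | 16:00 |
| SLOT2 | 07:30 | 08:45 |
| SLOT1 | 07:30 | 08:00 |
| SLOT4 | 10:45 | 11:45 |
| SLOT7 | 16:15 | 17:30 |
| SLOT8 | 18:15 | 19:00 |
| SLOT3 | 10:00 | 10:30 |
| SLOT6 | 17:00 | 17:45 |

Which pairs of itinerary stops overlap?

Two intervals overlap when each starts before the other ends.
Sorted by start: SLOT1, SLOT2, SLOT3, SLOT4, SLOT5, SLOT7, SLOT6, SLOT8.
SLOT2 starts before SLOT1 ends → SLOT1 and SLOT2 overlap.
SLOT3 starts after SLOT1 ends — done with SLOT1.
SLOT3 starts after SLOT2 ends — done with SLOT2.
SLOT4 starts after SLOT3 ends — done with SLOT3.
SLOT5 starts after SLOT4 ends — done with SLOT4.
SLOT7 starts after SLOT5 ends — done with SLOT5.
SLOT6 starts before SLOT7 ends → SLOT7 and SLOT6 overlap.
SLOT8 starts after SLOT7 ends.
SLOT8 starts after SLOT6 ends.

SLOT1 & SLOT2, SLOT6 & SLOT7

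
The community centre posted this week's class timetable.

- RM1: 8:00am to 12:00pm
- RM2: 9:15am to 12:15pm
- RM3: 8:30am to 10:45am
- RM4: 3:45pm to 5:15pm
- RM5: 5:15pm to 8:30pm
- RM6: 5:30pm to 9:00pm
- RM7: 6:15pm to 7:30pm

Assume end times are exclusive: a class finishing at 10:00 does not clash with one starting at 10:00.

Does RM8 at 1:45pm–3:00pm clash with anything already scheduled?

No — it doesn't clash with anything

RM1: ends 12:00pm at or before RM8 starts 1:45pm → clear.
RM3: ends 10:45am at or before RM8 starts 1:45pm → clear.
RM2: ends 12:15pm at or before RM8 starts 1:45pm → clear.
RM4: starts 3:45pm at or after RM8 ends 3:00pm → clear.
RM5: starts 5:15pm at or after RM8 ends 3:00pm → clear.
RM6: starts 5:30pm at or after RM8 ends 3:00pm → clear.
RM7: starts 6:15pm at or after RM8 ends 3:00pm → clear.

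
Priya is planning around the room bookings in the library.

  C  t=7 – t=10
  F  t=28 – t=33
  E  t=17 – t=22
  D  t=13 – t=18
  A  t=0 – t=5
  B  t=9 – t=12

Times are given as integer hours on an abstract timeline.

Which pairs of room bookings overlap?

Check each pair: they overlap iff neither finishes before the other starts.
Sorted by start: A, C, B, D, E, F.
C starts after A ends — done with A.
B starts before C ends → C and B overlap.
D starts after C ends — done with C.
D starts after B ends — done with B.
E starts before D ends → D and E overlap.
F starts after D ends.
F starts after E ends.

B & C, D & E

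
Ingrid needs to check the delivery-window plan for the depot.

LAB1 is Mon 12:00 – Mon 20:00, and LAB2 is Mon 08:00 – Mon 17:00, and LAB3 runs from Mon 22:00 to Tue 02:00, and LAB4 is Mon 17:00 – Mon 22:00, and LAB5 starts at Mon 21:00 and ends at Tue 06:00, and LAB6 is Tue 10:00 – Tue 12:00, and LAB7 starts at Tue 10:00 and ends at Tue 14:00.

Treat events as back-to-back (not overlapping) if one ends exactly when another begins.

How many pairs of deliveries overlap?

5

Check each pair: they overlap iff neither finishes before the other starts.
Sorted by start: LAB2, LAB1, LAB4, LAB5, LAB3, LAB6, LAB7.
LAB1 starts before LAB2 ends → LAB2 and LAB1 overlap.
LAB4 starts exactly when LAB2 ends (back-to-back, no overlap) — done with LAB2.
LAB4 starts before LAB1 ends → LAB1 and LAB4 overlap.
LAB5 starts after LAB1 ends — done with LAB1.
LAB5 starts before LAB4 ends → LAB4 and LAB5 overlap.
LAB3 starts exactly when LAB4 ends (back-to-back, no overlap) — done with LAB4.
LAB3 starts before LAB5 ends → LAB5 and LAB3 overlap.
LAB6 starts after LAB5 ends — done with LAB5.
LAB6 starts after LAB3 ends — done with LAB3.
LAB7 starts before LAB6 ends → LAB6 and LAB7 overlap.
Overlapping pairs: LAB1 & LAB2, LAB1 & LAB4, LAB3 & LAB5, LAB4 & LAB5, LAB6 & LAB7 — 5 in total.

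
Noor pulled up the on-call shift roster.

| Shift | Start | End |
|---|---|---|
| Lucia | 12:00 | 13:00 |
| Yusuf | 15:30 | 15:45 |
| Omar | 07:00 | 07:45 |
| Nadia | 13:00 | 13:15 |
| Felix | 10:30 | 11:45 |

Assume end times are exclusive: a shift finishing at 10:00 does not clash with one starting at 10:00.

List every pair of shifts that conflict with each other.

no overlapping pairs

Sorted by start: Omar, Felix, Lucia, Nadia, Yusuf.
Felix starts after Omar ends, so Omar has no further overlaps.
Lucia starts after Felix ends, so Felix has no further overlaps.
Nadia starts exactly when Lucia ends (back-to-back, no overlap), so Lucia has no further overlaps.
Yusuf starts after Nadia ends.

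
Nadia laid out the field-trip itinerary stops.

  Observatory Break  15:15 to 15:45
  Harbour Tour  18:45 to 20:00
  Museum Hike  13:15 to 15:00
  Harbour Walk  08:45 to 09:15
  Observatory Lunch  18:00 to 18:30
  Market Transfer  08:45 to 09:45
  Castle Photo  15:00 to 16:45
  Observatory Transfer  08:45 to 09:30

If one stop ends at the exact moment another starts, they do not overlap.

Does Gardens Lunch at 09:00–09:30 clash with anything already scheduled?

Harbour Walk: starts 08:45 before Gardens Lunch ends 09:30, and ends 09:15 after Gardens Lunch starts 09:00 → overlap.
Observatory Transfer: starts 08:45 before Gardens Lunch ends 09:30, and ends 09:30 after Gardens Lunch starts 09:00 → overlap.
Market Transfer: starts 08:45 before Gardens Lunch ends 09:30, and ends 09:45 after Gardens Lunch starts 09:00 → overlap.
Museum Hike: starts 13:15 at or after Gardens Lunch ends 09:30 → clear.
Castle Photo: starts 15:00 at or after Gardens Lunch ends 09:30 → clear.
Observatory Break: starts 15:15 at or after Gardens Lunch ends 09:30 → clear.
Observatory Lunch: starts 18:00 at or after Gardens Lunch ends 09:30 → clear.
Harbour Tour: starts 18:45 at or after Gardens Lunch ends 09:30 → clear.
Gardens Lunch overlaps Harbour Walk, Observatory Transfer, Market Transfer.

Yes — it overlaps Harbour Walk, Market Transfer, Observatory Transfer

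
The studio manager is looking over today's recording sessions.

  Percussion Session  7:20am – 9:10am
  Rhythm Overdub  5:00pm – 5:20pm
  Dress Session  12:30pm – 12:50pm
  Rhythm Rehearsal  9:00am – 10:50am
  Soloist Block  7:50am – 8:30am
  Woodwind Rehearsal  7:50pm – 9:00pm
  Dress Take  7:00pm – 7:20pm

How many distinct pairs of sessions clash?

2

Sorted by start: Percussion Session, Soloist Block, Rhythm Rehearsal, Dress Session, Rhythm Overdub, Dress Take, Woodwind Rehearsal.
Soloist Block starts before Percussion Session ends → Percussion Session and Soloist Block overlap.
Rhythm Rehearsal starts before Percussion Session ends → Percussion Session and Rhythm Rehearsal overlap.
Dress Session starts after Percussion Session ends, so nothing later overlaps Percussion Session either.
Rhythm Rehearsal starts after Soloist Block ends, so nothing later overlaps Soloist Block either.
Dress Session starts after Rhythm Rehearsal ends, so nothing later overlaps Rhythm Rehearsal either.
Rhythm Overdub starts after Dress Session ends, so nothing later overlaps Dress Session either.
Dress Take starts after Rhythm Overdub ends, so nothing later overlaps Rhythm Overdub either.
Woodwind Rehearsal starts after Dress Take ends.
Overlapping pairs: Percussion Session & Rhythm Rehearsal, Percussion Session & Soloist Block — 2 in total.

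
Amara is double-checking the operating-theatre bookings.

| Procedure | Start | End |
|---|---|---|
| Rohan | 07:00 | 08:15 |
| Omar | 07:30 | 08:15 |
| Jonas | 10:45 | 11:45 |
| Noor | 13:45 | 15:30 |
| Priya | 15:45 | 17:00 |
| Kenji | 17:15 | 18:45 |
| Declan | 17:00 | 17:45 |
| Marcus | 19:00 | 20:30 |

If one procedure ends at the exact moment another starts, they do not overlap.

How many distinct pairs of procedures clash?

Sorted by start: Rohan, Omar, Jonas, Noor, Priya, Declan, Kenji, Marcus.
Omar starts before Rohan ends → Rohan and Omar overlap.
Jonas starts after Rohan ends — done with Rohan.
Jonas starts after Omar ends — done with Omar.
Noor starts after Jonas ends — done with Jonas.
Priya starts after Noor ends — done with Noor.
Declan starts exactly when Priya ends (back-to-back, no overlap) — done with Priya.
Kenji starts before Declan ends → Declan and Kenji overlap.
Marcus starts after Declan ends.
Marcus starts after Kenji ends.
Overlapping pairs: Declan & Kenji, Omar & Rohan — 2 in total.

2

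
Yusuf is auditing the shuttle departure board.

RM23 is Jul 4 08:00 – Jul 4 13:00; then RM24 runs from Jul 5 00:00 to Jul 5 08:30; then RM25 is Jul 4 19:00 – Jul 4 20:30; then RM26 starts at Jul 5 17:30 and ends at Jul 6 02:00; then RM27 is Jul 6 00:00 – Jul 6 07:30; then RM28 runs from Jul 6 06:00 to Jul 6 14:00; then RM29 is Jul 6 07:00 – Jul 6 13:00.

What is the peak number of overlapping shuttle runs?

3

Sweep the timeline, counting +1 at each start and −1 at each end (ends before starts at a tie):
Jul 4 08:00 start RM23 → 1
Jul 4 13:00 end RM23 → 0
Jul 4 19:00 start RM25 → 1
Jul 4 20:30 end RM25 → 0
Jul 5 00:00 start RM24 → 1
Jul 5 08:30 end RM24 → 0
Jul 5 17:30 start RM26 → 1
Jul 6 00:00 start RM27 → 2
Jul 6 02:00 end RM26 → 1
Jul 6 06:00 start RM28 → 2
Jul 6 07:00 start RM29 → 3
Jul 6 07:30 end RM27 → 2
Jul 6 13:00 end RM29 → 1
Jul 6 14:00 end RM28 → 0
Peak is 3, at Jul 6 07:00 (RM27, RM28, RM29).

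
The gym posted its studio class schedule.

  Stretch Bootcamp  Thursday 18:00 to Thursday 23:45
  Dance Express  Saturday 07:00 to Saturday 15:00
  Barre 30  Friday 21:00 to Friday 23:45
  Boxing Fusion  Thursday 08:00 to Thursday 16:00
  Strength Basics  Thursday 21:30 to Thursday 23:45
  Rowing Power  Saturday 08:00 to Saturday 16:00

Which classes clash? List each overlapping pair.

Dance Express & Rowing Power, Strength Basics & Stretch Bootcamp

Two intervals overlap when each starts before the other ends.
Sorted by start: Boxing Fusion, Stretch Bootcamp, Strength Basics, Barre 30, Dance Express, Rowing Power.
Stretch Bootcamp starts after Boxing Fusion ends — done with Boxing Fusion.
Strength Basics starts before Stretch Bootcamp ends → Stretch Bootcamp and Strength Basics overlap.
Barre 30 starts after Stretch Bootcamp ends — done with Stretch Bootcamp.
Barre 30 starts after Strength Basics ends — done with Strength Basics.
Dance Express starts after Barre 30 ends — done with Barre 30.
Rowing Power starts before Dance Express ends → Dance Express and Rowing Power overlap.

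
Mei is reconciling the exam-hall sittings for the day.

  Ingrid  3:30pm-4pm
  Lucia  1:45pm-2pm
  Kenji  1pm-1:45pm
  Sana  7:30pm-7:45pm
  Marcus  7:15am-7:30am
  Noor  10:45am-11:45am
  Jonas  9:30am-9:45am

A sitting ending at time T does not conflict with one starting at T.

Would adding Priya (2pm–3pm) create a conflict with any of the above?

Marcus: ends 7:30am at or before Priya starts 2pm → clear.
Jonas: ends 9:45am at or before Priya starts 2pm → clear.
Noor: ends 11:45am at or before Priya starts 2pm → clear.
Kenji: ends 1:45pm at or before Priya starts 2pm → clear.
Lucia: ends 2pm at or before Priya starts 2pm → clear.
Ingrid: starts 3:30pm at or after Priya ends 3pm → clear.
Sana: starts 7:30pm at or after Priya ends 3pm → clear.

No — it doesn't clash with anything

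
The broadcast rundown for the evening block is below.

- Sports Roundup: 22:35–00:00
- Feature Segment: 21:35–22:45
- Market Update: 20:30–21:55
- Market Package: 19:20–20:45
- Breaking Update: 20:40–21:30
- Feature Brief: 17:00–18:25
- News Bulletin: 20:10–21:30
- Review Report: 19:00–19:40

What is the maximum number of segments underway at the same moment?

Sweep the timeline, counting +1 at each start and −1 at each end (ends before starts at a tie):
17:00 start Feature Brief → 1
18:25 end Feature Brief → 0
19:00 start Review Report → 1
19:20 start Market Package → 2
19:40 end Review Report → 1
20:10 start News Bulletin → 2
20:30 start Market Update → 3
20:40 start Breaking Update → 4
20:45 end Market Package → 3
21:30 end Breaking Update → 2
21:30 end News Bulletin → 1
21:35 start Feature Segment → 2
21:55 end Market Update → 1
22:35 start Sports Roundup → 2
22:45 end Feature Segment → 1
00:00 end Sports Roundup → 0
Peak is 4, at 20:40 (Breaking Update, Market Package, Market Update, News Bulletin).

4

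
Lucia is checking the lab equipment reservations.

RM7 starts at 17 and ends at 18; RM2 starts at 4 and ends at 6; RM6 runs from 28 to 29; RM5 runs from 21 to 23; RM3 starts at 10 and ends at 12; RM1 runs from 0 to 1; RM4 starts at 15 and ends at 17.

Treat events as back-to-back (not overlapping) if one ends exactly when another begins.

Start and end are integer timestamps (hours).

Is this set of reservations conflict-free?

Yes

Sorted by start: RM1, RM2, RM3, RM4, RM7, RM5, RM6.
RM2 starts after RM1 ends — done with RM1.
RM3 starts after RM2 ends — done with RM2.
RM4 starts after RM3 ends — done with RM3.
RM7 starts exactly when RM4 ends (back-to-back, no overlap) — done with RM4.
RM5 starts after RM7 ends — done with RM7.
RM6 starts after RM5 ends.
Every pair is clear; the schedule has no overlaps.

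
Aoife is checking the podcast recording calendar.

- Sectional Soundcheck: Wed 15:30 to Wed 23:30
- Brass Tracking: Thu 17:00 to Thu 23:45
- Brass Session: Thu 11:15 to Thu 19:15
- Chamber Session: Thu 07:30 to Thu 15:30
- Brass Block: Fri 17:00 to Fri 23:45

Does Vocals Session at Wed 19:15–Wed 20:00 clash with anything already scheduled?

Sectional Soundcheck: starts Wed 15:30 before Vocals Session ends Wed 20:00, and ends Wed 23:30 after Vocals Session starts Wed 19:15 → overlap.
Chamber Session: starts Thu 07:30 at or after Vocals Session ends Wed 20:00 → clear.
Brass Session: starts Thu 11:15 at or after Vocals Session ends Wed 20:00 → clear.
Brass Tracking: starts Thu 17:00 at or after Vocals Session ends Wed 20:00 → clear.
Brass Block: starts Fri 17:00 at or after Vocals Session ends Wed 20:00 → clear.
Vocals Session overlaps Sectional Soundcheck.

Yes — it overlaps Sectional Soundcheck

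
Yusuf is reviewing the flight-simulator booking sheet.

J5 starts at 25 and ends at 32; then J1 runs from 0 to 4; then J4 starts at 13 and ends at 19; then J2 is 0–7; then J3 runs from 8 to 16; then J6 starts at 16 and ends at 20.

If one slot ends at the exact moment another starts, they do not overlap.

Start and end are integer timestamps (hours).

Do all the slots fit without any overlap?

Sorted by start: J1, J2, J3, J4, J6, J5.
J2 starts before J1 ends → J1 and J2 overlap.
That's a conflict, so the schedule is not conflict-free.

No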